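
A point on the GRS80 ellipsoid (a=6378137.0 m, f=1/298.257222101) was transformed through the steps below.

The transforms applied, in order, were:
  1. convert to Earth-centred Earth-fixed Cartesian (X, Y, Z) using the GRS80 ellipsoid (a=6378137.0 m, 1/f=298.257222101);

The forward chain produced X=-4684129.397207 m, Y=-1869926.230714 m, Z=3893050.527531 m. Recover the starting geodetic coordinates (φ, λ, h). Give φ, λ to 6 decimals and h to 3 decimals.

φ=37.850194°, λ=-158.237886°, h=1177.893 m

start: X=-4684129.3972, Y=-1869926.2307, Z=3893050.5275 m
→ geod (Bowring, a=6378137.000): φ=37.85019400°, λ=-158.23788600°, h=1177.8930 m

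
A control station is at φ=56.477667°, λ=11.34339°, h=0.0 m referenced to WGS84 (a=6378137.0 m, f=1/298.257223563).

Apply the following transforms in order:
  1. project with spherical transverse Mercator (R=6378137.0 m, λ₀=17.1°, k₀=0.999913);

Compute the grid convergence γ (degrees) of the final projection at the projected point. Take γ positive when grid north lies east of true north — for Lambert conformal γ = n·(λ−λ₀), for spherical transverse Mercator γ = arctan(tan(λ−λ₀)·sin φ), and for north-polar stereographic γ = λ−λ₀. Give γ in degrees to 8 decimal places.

-4.80404092

start: φ=56.477667°, λ=11.343390°, h=0.000 m
→ into tm (λ₀=17.1°): φ=56.47766700°, λ−λ₀=-5.75661000°
convergence γ = -4.80404092°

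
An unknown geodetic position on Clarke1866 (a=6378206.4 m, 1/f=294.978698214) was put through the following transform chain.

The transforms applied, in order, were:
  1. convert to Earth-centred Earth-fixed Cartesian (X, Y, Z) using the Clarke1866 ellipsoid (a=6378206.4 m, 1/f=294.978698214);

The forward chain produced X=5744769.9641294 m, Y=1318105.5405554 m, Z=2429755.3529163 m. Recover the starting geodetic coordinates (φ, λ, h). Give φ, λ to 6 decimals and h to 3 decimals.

start: X=5744769.9641, Y=1318105.5406, Z=2429755.3529 m
→ geod (Bowring, a=6378206.400): φ=22.54080400°, λ=12.92252900°, h=173.2260 m

φ=22.540804°, λ=12.922529°, h=173.226 m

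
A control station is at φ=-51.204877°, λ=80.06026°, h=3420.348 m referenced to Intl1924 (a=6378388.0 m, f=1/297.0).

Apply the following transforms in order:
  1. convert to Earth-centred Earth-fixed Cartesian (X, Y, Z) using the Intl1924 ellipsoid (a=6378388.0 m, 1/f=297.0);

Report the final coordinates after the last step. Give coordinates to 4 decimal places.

X=691593.1957 m, Y=3946486.8615 m, Z=-4950619.0456 m

start: φ=-51.204877°, λ=80.060260°, h=3420.348 m
→ ECEF (a=6378388.000, f=1/297.0): X=691593.1957, Y=3946486.8615, Z=-4950619.0456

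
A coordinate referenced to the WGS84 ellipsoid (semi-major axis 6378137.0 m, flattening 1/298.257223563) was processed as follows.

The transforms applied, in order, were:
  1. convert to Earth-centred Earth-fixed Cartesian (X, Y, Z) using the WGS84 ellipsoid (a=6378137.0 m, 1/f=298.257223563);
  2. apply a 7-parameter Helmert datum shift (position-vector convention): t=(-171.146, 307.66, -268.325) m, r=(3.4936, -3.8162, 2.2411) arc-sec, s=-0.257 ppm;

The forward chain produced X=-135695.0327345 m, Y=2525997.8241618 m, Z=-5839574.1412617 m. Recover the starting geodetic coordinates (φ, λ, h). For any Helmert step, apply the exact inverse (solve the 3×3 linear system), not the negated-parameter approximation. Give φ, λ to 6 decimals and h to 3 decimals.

φ=-66.720792°, λ=93.073382°, h=3451.284 m

start: X=-135695.0327, Y=2525997.8242, Z=-5839574.1413 m
→ Helmert⁻¹: X=-135604.5170, Y=2525593.3830, Z=-5839347.5852
→ geod (Bowring, a=6378137.000): φ=-66.72079200°, λ=93.07338200°, h=3451.2840 m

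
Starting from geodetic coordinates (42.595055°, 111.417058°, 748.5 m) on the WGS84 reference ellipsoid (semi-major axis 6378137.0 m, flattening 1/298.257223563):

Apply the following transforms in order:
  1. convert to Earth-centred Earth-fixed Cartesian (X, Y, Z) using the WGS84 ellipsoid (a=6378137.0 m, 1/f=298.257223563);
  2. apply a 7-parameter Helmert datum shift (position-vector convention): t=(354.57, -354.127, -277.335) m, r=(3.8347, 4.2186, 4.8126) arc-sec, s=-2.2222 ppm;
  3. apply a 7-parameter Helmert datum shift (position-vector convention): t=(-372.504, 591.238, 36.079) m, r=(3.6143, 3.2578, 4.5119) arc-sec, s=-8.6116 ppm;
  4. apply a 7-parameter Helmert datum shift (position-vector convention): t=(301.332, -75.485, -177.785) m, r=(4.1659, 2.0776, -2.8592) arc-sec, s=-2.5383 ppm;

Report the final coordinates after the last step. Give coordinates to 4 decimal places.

start: φ=42.595055°, λ=111.417058°, h=748.500 m
→ ECEF (a=6378137.000, f=1/298.257223563): X=-1717343.6881, Y=4378307.1662, Z=4295000.3755
→ Helmert 7p (PV): X=-1716999.6143, Y=4377823.3917, Z=4294830.0174
→ Helmert 7p (PV): X=-1717385.2601, Y=4378264.1157, Z=4294932.9398
→ Helmert 7p (PV): X=-1716975.6179, Y=4378114.5794, Z=4294849.9782

X=-1716975.6179 m, Y=4378114.5794 m, Z=4294849.9782 m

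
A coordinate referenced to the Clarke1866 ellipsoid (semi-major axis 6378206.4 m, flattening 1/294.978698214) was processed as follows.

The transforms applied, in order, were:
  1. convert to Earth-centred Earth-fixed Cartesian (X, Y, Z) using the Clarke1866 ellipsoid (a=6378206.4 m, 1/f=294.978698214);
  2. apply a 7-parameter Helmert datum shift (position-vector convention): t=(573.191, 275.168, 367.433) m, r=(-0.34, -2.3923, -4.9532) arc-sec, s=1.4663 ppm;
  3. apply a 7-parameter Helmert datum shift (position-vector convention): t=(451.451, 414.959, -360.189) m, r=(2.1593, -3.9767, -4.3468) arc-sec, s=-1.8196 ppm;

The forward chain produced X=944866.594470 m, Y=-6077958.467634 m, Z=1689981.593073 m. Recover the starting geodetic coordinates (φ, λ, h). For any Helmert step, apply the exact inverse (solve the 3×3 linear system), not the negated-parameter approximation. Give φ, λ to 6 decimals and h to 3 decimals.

φ=15.461540°, λ=-81.170982°, h=2726.404 m

start: X=944866.5945, Y=-6077958.4676, Z=1689981.5931 m
→ Helmert⁻¹: X=944577.5463, Y=-6078346.8850, Z=1690390.2784
→ Helmert⁻¹: X=944168.5421, Y=-6078593.2526, Z=1689999.3970
→ geod (Bowring, a=6378206.400): φ=15.46154000°, λ=-81.17098200°, h=2726.4040 m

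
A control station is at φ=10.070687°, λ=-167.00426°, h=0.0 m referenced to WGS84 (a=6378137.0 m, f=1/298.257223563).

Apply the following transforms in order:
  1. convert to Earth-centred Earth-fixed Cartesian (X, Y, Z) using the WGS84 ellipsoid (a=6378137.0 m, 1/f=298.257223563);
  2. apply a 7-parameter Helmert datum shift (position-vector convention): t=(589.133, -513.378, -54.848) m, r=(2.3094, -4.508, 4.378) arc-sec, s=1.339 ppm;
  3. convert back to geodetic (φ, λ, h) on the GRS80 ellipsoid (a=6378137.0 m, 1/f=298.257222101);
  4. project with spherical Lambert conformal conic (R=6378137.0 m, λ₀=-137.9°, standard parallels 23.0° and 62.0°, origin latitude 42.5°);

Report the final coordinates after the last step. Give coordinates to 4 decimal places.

E=-3437310.0188 m, N=-2985800.1733 m

start: φ=10.070687°, λ=-167.004260°, h=0.000 m
→ ECEF (a=6378137.000, f=1/298.257223563): X=-6119646.3557, Y=-1412352.4390, Z=1107947.4747
→ Helmert 7p (PV): X=-6119059.6542, Y=-1413010.0036, Z=1107744.5496
→ geod (Bowring, a=6378137.000): φ=10.06955048°, λ=-166.99721072°, h=-452.7085 m
→ lcc (R=6378137.0, λ₀=-137.9°): E=-3437310.0188, N=-2985800.1733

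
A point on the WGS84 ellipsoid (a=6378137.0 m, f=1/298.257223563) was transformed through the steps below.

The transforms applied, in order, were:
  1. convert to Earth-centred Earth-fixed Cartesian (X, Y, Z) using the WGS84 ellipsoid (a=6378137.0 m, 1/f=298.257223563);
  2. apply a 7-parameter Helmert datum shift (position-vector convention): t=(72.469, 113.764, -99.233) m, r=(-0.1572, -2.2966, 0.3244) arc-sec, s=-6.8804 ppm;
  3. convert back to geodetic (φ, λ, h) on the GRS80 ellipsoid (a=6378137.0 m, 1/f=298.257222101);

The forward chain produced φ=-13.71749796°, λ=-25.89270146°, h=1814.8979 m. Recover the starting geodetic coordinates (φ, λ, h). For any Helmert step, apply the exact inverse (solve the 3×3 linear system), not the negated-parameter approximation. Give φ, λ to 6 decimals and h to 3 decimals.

start: φ=-13.717498°, λ=-25.892701°, h=1814.898 m
→ ECEF (a=6378137.000, f=1/298.257222101): X=5576830.8410, Y=-2707085.7177, Z=-1503066.6431
→ Helmert⁻¹: X=5576775.7497, Y=-2707225.7338, Z=-1503041.9075
→ geod (Bowring, a=6378137.000): φ=-13.71725600°, λ=-25.89408800°, h=1820.2860 m

φ=-13.717256°, λ=-25.894088°, h=1820.286 m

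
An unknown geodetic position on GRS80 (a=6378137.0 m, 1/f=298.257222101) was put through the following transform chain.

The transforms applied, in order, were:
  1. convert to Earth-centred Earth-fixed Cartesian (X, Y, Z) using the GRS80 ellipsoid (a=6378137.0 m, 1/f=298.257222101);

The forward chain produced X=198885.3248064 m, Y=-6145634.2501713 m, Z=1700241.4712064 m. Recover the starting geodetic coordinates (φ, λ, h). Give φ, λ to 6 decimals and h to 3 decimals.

start: X=198885.3248, Y=-6145634.2502, Z=1700241.4712 m
→ geod (Bowring, a=6378137.000): φ=15.55594500°, λ=-88.14643800°, h=2981.2630 m

φ=15.555945°, λ=-88.146438°, h=2981.263 m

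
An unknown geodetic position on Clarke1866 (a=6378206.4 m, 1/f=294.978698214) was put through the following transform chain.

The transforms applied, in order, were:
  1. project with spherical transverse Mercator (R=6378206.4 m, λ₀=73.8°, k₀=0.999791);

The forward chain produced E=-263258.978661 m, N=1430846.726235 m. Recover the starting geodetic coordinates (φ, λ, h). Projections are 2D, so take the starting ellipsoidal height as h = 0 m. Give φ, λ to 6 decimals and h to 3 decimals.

start: E=-263258.9787, N=1430846.7262 m
→ tm⁻¹: φ=12.84492700°, λ=71.37457700°

φ=12.844927°, λ=71.374577°, h=0.000 m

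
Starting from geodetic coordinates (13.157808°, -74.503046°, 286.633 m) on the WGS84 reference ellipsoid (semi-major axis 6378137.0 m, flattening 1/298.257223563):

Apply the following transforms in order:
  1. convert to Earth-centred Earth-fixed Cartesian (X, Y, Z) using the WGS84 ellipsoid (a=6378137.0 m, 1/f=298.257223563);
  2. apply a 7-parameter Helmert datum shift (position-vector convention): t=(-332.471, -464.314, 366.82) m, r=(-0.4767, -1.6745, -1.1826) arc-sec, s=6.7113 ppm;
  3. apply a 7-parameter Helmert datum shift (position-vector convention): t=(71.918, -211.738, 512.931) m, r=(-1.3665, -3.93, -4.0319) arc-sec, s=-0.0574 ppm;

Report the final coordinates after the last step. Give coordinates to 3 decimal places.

start: φ=13.157808°, λ=-74.503046°, h=286.633 m
→ ECEF (a=6378137.000, f=1/298.257223563): X=1659779.1219, Y=-5986205.9496, Z=1442476.0485
→ Helmert 7p (PV): X=1659411.7582, Y=-5986716.6213, Z=1442879.8588
→ Helmert 7p (PV): X=1659339.0660, Y=-5986950.8935, Z=1443463.9859

X=1659339.066 m, Y=-5986950.894 m, Z=1443463.986 m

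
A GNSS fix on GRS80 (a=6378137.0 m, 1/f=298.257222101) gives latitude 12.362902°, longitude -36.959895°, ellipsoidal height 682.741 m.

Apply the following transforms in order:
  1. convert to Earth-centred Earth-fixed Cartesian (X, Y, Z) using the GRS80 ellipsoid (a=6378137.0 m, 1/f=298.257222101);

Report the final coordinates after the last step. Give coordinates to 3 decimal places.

X=4979607.162 m, Y=-3746941.231 m, Z=1356790.310 m

start: φ=12.362902°, λ=-36.959895°, h=682.741 m
→ ECEF (a=6378137.000, f=1/298.257222101): X=4979607.1617, Y=-3746941.2314, Z=1356790.3096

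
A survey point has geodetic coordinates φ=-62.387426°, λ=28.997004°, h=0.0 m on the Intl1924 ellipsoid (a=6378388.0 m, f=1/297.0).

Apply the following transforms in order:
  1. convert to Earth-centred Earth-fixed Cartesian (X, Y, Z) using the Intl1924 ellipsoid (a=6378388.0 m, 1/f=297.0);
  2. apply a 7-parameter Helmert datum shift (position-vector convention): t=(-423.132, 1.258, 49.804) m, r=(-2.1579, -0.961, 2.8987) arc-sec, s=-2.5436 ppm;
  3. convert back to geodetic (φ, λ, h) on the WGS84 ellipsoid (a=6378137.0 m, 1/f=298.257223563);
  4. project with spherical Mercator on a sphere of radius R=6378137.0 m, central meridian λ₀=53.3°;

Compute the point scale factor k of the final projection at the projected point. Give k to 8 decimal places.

start: φ=-62.387426°, λ=28.997004°, h=0.000 m
→ ECEF (a=6378388.000, f=1/297.0): X=2592584.1905, Y=1436915.6683, Z=-5628781.1222
→ Helmert 7p (PV): X=2592160.4954, Y=1436890.8186, Z=-5628719.9546
→ geod (Bowring, a=6378137.000): φ=-62.38953903°, λ=29.00055447°, h=-52.2271 m
→ into merc (λ₀=53.3°): φ=-62.38953903°, λ−λ₀=-24.29944553°
scale k = 2.15769362

2.15769362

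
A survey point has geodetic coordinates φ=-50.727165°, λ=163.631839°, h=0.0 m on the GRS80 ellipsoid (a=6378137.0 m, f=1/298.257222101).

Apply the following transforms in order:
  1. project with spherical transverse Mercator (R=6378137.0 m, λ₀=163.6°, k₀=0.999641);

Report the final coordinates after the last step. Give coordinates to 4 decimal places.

E=2242.7865 m, N=-5644895.4145 m

start: φ=-50.727165°, λ=163.631839°, h=0.000 m
→ tm (R=6378137.0, λ₀=163.6°): E=2242.7865, N=-5644895.4145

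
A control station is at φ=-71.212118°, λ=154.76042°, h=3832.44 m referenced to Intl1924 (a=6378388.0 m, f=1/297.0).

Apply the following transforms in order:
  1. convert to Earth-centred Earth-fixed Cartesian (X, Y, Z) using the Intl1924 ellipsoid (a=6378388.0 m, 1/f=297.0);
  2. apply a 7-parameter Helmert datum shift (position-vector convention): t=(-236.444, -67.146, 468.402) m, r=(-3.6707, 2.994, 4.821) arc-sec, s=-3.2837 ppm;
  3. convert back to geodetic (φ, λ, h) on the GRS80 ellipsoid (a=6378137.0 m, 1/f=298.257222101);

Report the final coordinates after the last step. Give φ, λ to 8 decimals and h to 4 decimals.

start: φ=-71.212118°, λ=154.760420°, h=3832.440 m
→ ECEF (a=6378388.000, f=1/297.0): X=-1864883.9187, Y=879121.7983, Z=-6019715.9877
→ Helmert 7p (PV): X=-1865222.1644, Y=878901.0511, Z=-6019216.3943
→ geod (Bowring, a=6378137.000): φ=-71.20837978°, λ=154.76997621°, h=3596.8489 m

φ=-71.20837978°, λ=154.76997621°, h=3596.8489 m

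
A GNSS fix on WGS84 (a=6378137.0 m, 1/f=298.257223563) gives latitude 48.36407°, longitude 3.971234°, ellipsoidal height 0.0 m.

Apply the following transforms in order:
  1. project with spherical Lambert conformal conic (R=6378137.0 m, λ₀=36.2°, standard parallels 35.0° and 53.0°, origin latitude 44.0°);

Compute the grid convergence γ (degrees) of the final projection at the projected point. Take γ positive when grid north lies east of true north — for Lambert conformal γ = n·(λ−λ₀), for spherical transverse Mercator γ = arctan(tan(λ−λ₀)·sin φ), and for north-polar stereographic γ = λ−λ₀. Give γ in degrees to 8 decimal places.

-22.48151466

start: φ=48.364070°, λ=3.971234°, h=0.000 m
→ into lcc (λ₀=36.2°): φ=48.36407000°, λ−λ₀=-32.22876600°
convergence γ = -22.48151466°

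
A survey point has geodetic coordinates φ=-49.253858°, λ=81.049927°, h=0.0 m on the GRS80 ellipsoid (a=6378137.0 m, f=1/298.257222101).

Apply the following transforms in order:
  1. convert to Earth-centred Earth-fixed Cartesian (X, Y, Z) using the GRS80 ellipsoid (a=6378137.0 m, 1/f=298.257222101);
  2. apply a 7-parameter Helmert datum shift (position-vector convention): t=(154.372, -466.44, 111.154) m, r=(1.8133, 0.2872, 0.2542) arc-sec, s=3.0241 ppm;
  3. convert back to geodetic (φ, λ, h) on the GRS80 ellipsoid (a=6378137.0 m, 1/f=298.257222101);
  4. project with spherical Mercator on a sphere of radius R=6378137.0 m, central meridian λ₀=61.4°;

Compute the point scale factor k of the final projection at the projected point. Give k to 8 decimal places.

1.53213396

start: φ=-49.253858°, λ=81.049927°, h=0.000 m
→ ECEF (a=6378137.000, f=1/298.257222101): X=648911.6089, Y=4120300.9532, Z=-4809033.4122
→ Helmert 7p (PV): X=649056.1694, Y=4119890.0500, Z=-4808901.4826
→ geod (Bowring, a=6378137.000): φ=-49.25569562°, λ=81.04708706°, h=-350.1997 m
→ into merc (λ₀=61.4°): φ=-49.25569562°, λ−λ₀=19.64708706°
scale k = 1.53213396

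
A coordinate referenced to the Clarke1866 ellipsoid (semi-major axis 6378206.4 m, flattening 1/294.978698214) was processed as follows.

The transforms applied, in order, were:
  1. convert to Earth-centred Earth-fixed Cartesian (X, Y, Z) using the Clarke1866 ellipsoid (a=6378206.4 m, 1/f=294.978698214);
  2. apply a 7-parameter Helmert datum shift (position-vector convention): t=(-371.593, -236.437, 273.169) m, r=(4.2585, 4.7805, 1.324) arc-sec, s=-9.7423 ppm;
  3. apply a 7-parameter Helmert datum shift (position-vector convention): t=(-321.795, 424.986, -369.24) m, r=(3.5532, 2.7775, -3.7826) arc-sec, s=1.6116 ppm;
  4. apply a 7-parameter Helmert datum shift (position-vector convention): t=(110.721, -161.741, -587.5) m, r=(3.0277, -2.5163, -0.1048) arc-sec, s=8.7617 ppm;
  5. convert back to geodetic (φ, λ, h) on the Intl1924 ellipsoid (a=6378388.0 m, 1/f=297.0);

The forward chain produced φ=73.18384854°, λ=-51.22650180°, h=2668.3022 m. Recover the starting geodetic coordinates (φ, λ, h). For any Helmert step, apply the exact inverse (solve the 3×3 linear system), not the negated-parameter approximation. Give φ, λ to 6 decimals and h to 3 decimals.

start: φ=73.183849°, λ=-51.226502°, h=2668.302 m
→ ECEF (a=6378388.000, f=1/297.0): X=1159652.2185, Y=-1443683.3984, Z=6085909.0069
→ Helmert⁻¹: X=1159606.3222, Y=-1443419.0794, Z=6086450.2204
→ Helmert⁻¹: X=1159870.7599, Y=-1443715.6137, Z=6086850.1394
→ Helmert⁻¹: X=1160103.3231, Y=-1443375.0216, Z=6086692.9550
→ geod (Bowring, a=6378206.400): φ=73.18624700°, λ=-51.20964500°, h=3746.7730 m

φ=73.186247°, λ=-51.209645°, h=3746.773 m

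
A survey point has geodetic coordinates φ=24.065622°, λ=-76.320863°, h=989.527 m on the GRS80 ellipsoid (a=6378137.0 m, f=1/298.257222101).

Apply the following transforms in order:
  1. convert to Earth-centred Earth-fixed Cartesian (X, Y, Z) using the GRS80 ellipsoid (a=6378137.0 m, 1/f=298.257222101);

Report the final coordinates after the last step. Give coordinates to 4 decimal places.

start: φ=24.065622°, λ=-76.320863°, h=989.527 m
→ ECEF (a=6378137.000, f=1/298.257222101): X=1378205.0217, Y=-5662584.3290, Z=2585325.0771

X=1378205.0217 m, Y=-5662584.3290 m, Z=2585325.0771 m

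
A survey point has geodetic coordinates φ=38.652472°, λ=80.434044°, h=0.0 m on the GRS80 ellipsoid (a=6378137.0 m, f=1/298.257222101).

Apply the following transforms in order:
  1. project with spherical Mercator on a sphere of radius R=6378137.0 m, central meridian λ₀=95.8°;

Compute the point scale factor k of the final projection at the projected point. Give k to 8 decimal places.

1.28049369

start: φ=38.652472°, λ=80.434044°, h=0.000 m
→ into merc (λ₀=95.8°): φ=38.65247200°, λ−λ₀=-15.36595600°
scale k = 1.28049369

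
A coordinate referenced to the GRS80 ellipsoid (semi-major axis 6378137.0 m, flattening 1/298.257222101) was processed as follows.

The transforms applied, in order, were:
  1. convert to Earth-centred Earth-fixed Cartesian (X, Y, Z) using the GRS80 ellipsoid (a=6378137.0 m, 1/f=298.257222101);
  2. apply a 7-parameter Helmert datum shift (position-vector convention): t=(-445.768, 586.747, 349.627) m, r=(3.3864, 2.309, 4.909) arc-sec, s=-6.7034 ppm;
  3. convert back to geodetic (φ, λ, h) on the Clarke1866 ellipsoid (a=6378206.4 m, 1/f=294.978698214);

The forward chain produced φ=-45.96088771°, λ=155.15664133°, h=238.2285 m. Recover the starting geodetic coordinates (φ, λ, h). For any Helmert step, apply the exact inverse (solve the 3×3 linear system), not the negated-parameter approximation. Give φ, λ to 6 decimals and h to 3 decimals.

start: φ=-45.960888°, λ=155.156641°, h=238.228 m
→ ECEF (a=6378206.400, f=1/294.978698214): X=-4030705.7277, Y=1866150.2947, Z=-4562194.1333
→ Helmert⁻¹: X=-4030191.5001, Y=1865597.0616, Z=-4562650.0893
→ geod (Bowring, a=6378137.000): φ=-45.96612100°, λ=155.16033100°, h=26.7250 m

φ=-45.966121°, λ=155.160331°, h=26.725 m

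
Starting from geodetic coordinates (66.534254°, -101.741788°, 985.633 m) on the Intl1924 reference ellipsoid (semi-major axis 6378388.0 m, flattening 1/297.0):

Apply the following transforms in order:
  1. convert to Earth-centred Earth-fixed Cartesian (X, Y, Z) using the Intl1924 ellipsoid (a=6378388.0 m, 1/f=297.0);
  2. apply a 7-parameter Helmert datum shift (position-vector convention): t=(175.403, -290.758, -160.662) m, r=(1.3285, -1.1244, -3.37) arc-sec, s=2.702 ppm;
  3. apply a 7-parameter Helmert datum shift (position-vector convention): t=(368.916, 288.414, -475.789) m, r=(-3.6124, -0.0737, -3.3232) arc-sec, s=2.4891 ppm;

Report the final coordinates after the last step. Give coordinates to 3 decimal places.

X=-517990.117 m, Y=-2494112.476 m, Z=5828380.605 m

start: φ=66.534254°, λ=-101.741788°, h=985.633 m
→ ECEF (a=6378388.000, f=1/297.0): X=-518416.9465, Y=-2494178.5442, Z=5828962.1857
→ Helmert 7p (PV): X=-518315.4700, Y=-2494505.1144, Z=5828798.3831
→ Helmert 7p (PV): X=-517990.1167, Y=-2494112.4763, Z=5828380.6047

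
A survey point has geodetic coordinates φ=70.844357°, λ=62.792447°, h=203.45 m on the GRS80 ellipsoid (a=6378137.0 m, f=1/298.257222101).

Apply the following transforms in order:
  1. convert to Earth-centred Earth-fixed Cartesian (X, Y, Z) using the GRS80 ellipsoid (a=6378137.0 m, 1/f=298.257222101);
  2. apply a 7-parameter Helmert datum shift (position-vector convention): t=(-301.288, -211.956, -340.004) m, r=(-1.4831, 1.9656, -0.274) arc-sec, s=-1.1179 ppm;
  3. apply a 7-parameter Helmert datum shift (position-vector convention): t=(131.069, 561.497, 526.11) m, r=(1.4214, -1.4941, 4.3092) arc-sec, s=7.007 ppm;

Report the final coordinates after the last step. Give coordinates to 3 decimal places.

X=959616.411 m, Y=1867351.859 m, Z=6003016.662 m

start: φ=70.844357°, λ=62.792447°, h=203.450 m
→ ECEF (a=6378137.000, f=1/298.257222101): X=959803.7758, Y=1866970.7546, Z=6002797.9624
→ Helmert 7p (PV): X=959561.0985, Y=1866798.5982, Z=6002428.6774
→ Helmert 7p (PV): X=959616.4110, Y=1867351.8589, Z=6003016.6616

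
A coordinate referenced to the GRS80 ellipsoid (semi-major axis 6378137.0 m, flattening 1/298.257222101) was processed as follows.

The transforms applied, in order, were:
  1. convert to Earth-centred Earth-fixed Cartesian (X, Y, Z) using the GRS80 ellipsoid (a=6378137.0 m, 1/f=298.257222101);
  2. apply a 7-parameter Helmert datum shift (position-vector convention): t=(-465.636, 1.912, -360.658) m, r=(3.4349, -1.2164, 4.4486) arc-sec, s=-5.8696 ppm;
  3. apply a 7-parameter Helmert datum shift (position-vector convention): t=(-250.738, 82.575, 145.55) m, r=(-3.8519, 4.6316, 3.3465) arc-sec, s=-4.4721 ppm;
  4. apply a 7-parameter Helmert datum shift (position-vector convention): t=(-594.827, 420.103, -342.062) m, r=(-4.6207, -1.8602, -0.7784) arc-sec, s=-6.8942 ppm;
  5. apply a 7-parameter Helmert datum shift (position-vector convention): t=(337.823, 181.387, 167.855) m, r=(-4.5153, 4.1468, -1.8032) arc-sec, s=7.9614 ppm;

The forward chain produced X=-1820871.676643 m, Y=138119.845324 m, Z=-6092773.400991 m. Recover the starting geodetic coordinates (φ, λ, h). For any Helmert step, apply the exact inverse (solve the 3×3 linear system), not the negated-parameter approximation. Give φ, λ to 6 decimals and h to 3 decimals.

φ=-73.430339°, λ=175.670692°, h=1433.103 m

start: X=-1820871.6766, Y=138119.8453, Z=-6092773.4010 m
→ Helmert⁻¹: X=-1821073.7135, Y=138054.8190, Z=-6092926.3372
→ Helmert⁻¹: X=-1820546.9035, Y=137765.2798, Z=-6092606.7742
→ Helmert⁻¹: X=-1820165.2579, Y=137826.6320, Z=-6092817.8690
→ Helmert⁻¹: X=-1819743.2608, Y=137763.3188, Z=-6092484.5342
→ geod (Bowring, a=6378137.000): φ=-73.43033900°, λ=175.67069200°, h=1433.1030 m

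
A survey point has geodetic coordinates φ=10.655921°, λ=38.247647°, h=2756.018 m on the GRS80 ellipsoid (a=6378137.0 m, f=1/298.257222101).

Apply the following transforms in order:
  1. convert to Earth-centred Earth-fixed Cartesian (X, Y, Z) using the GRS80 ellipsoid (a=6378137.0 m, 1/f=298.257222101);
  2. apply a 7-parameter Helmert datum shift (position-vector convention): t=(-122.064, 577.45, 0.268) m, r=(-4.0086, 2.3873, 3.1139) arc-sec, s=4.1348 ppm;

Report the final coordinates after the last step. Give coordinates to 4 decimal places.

X=4925186.1084 m, Y=3883182.0124 m, Z=1172006.3395 m

start: φ=10.655921°, λ=38.247647°, h=2756.018 m
→ ECEF (a=6378137.000, f=1/298.257222101): X=4925332.8535, Y=3882491.3733, Z=1172133.6844
→ Helmert 7p (PV): X=4925186.1084, Y=3883182.0124, Z=1172006.3395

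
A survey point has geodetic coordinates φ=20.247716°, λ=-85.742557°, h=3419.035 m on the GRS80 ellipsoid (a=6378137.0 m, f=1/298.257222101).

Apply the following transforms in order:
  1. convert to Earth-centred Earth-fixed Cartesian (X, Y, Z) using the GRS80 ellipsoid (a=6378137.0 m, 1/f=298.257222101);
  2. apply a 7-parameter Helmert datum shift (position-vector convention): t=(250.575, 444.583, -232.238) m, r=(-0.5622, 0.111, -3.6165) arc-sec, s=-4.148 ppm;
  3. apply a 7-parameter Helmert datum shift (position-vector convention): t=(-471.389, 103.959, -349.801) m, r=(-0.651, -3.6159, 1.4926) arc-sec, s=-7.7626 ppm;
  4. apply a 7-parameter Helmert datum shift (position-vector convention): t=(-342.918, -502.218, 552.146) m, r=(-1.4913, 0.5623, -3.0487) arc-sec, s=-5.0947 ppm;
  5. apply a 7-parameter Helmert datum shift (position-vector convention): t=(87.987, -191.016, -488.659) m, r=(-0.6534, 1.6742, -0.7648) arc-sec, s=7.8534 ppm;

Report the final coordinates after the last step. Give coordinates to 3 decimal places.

start: φ=20.247716°, λ=-85.742557°, h=3419.035 m
→ ECEF (a=6378137.000, f=1/298.257222101): X=444656.8185, Y=-5973081.0068, Z=2194629.4519
→ Helmert 7p (PV): X=444802.0027, Y=-5972613.4620, Z=2194404.1516
→ Helmert 7p (PV): X=444331.9120, Y=-5972452.9955, Z=2194063.9640
→ Helmert 7p (PV): X=443904.4360, Y=-5972915.4900, Z=2194646.9014
→ Helmert 7p (PV): X=443991.5758, Y=-5973148.1074, Z=2194190.7957

X=443991.576 m, Y=-5973148.107 m, Z=2194190.796 m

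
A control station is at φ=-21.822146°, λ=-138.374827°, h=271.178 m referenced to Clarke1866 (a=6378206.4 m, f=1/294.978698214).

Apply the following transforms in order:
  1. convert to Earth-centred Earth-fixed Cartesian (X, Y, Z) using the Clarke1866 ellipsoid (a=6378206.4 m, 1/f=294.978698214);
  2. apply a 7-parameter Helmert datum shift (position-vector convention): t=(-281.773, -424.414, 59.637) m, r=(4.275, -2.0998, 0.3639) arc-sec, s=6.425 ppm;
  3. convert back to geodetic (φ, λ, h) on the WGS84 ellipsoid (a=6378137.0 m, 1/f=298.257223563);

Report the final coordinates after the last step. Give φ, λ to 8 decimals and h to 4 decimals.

φ=-21.81974342°, λ=-138.37366685°, h=784.1689 m

start: φ=-21.822146°, λ=-138.374827°, h=271.178 m
→ ECEF (a=6378206.400, f=1/294.978698214): X=-4428362.7295, Y=-3935165.0288, Z=-2356104.2303
→ Helmert 7p (PV): X=-4428642.0266, Y=-3935573.7066, Z=-2356186.3728
→ geod (Bowring, a=6378137.000): φ=-21.81974342°, λ=-138.37366685°, h=784.1689 m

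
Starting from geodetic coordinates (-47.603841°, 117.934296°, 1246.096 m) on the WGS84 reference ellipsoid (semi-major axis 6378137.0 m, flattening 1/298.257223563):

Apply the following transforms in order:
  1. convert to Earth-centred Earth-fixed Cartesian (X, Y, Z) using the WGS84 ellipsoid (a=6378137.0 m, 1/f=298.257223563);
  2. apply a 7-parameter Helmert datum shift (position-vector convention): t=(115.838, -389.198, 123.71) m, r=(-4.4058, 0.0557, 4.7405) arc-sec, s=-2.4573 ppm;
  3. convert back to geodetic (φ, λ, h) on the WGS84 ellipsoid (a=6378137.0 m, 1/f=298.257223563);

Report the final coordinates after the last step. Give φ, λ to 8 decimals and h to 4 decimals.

start: φ=-47.603841°, λ=117.934296°, h=1246.096 m
→ ECEF (a=6378137.000, f=1/298.257223563): X=-2018677.4639, Y=3807105.9379, Z=-4688210.1007
→ Helmert 7p (PV): X=-2018645.4283, Y=3806560.8508, Z=-4688155.6445
→ geod (Bowring, a=6378137.000): φ=-47.60680874°, λ=117.93731522°, h=871.0696 m

φ=-47.60680874°, λ=117.93731522°, h=871.0696 m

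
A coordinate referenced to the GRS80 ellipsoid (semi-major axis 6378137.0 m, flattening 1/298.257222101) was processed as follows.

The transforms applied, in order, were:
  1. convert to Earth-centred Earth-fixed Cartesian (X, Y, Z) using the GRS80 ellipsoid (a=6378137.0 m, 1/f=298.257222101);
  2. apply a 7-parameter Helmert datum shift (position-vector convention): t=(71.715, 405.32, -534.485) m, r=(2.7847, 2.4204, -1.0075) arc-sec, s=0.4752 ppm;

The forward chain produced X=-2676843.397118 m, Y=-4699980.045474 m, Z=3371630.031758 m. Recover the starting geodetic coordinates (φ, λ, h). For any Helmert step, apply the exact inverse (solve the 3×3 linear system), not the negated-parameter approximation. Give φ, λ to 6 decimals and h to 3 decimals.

φ=32.113229°, λ=-119.662256°, h=2111.116 m

start: X=-2676843.3971, Y=-4699980.0455, Z=3371630.0318 m
→ Helmert⁻¹: X=-2676930.4520, Y=-4700350.6806, Z=3372194.9596
→ geod (Bowring, a=6378137.000): φ=32.11322900°, λ=-119.66225600°, h=2111.1160 m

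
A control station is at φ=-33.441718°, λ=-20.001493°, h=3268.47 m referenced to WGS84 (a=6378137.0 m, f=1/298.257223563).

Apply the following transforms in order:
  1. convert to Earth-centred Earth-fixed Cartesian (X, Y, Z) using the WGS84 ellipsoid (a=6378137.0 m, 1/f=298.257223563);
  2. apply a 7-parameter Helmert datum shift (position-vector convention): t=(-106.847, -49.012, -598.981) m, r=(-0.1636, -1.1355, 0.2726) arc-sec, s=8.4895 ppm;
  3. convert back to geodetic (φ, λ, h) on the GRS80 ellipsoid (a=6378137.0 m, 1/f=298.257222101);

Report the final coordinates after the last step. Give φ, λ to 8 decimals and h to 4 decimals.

start: φ=-33.441718°, λ=-20.001493°, h=3268.470 m
→ ECEF (a=6378137.000, f=1/298.257223563): X=5008854.3705, Y=-1823221.7101, Z=-3496743.2660
→ Helmert 7p (PV): X=5008811.7057, Y=-1823282.3540, Z=-3497342.9122
→ geod (Bowring, a=6378137.000): φ=-33.44632296°, λ=-20.00226241°, h=3582.8038 m

φ=-33.44632296°, λ=-20.00226241°, h=3582.8038 m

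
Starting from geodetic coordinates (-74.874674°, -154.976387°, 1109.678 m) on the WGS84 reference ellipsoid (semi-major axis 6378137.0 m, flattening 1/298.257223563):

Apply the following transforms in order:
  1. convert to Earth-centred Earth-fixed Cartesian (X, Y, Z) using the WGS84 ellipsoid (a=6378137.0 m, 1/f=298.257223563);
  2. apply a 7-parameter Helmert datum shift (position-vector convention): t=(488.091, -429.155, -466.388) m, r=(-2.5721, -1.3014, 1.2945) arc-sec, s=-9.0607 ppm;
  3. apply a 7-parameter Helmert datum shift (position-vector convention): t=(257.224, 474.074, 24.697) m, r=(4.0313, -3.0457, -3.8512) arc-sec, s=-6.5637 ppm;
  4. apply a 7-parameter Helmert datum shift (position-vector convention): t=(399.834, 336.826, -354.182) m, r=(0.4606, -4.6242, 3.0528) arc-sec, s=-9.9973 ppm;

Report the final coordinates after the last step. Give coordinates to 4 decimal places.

X=-1511573.4899 m, Y=-705841.5620 m, Z=-6136912.6344 m

start: φ=-74.874674°, λ=-154.976387°, h=1109.678 m
→ ECEF (a=6378137.000, f=1/298.257223563): X=-1513025.9811, Y=-706294.8908, Z=-6136201.6252
→ Helmert 7p (PV): X=-1512481.0332, Y=-706803.6588, Z=-6136613.1538
→ Helmert 7p (PV): X=-1512136.4660, Y=-706176.7710, Z=-6136584.3249
→ Helmert 7p (PV): X=-1511573.4899, Y=-705841.5620, Z=-6136912.6344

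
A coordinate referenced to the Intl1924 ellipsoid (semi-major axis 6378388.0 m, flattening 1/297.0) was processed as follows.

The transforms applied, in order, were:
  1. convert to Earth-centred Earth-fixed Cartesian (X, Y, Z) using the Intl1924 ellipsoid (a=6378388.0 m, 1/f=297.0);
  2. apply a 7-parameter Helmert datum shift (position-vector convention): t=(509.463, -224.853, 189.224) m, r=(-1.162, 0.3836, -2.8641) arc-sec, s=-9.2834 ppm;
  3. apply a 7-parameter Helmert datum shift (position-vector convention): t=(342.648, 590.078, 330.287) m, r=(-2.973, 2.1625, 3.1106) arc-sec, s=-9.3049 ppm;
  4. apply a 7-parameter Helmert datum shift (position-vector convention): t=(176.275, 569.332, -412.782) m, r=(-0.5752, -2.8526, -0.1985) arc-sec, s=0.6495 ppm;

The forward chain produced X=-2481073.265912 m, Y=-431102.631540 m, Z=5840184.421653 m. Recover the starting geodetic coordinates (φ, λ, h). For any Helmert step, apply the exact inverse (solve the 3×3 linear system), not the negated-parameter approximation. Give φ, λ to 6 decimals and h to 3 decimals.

start: X=-2481073.2659, Y=-431102.6315, Z=5840184.4217 m
→ Helmert⁻¹: X=-2481166.7392, Y=-431690.3584, Z=5840626.5204
→ Helmert⁻¹: X=-2481600.2279, Y=-432331.2142, Z=5840318.3285
→ Helmert⁻¹: X=-2482137.5938, Y=-432177.7393, Z=5840176.2704
→ geod (Bowring, a=6378388.000): φ=66.80463200°, λ=-170.12295400°, h=192.0110 m

φ=66.804632°, λ=-170.122954°, h=192.011 m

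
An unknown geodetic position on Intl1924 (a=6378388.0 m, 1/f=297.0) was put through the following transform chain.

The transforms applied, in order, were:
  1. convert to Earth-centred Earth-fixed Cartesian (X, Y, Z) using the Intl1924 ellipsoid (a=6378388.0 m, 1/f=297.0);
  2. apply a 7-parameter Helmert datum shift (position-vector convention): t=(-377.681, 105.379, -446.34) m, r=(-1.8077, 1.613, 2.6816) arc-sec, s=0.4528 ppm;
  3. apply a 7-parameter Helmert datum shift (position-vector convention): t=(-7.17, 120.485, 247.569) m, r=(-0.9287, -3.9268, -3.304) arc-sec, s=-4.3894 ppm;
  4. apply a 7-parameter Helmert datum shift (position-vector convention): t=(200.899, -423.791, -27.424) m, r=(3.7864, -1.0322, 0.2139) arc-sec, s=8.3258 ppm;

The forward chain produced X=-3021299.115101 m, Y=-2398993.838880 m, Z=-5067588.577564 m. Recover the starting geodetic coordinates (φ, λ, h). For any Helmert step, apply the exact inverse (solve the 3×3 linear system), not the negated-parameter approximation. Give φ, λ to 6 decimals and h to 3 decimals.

start: X=-3021299.1151, Y=-2398993.8389, Z=-5067588.5776 m
→ Helmert⁻¹: X=-3021502.7042, Y=-2398639.9680, Z=-5067459.8103
→ Helmert⁻¹: X=-3021566.8491, Y=-2398796.5653, Z=-5067682.9005
→ Helmert⁻¹: X=-3021179.3602, Y=-2398817.1709, Z=-5067278.9150
→ geod (Bowring, a=6378388.000): φ=-52.90411100°, λ=-141.55041600°, h=3841.0310 m

φ=-52.904111°, λ=-141.550416°, h=3841.031 m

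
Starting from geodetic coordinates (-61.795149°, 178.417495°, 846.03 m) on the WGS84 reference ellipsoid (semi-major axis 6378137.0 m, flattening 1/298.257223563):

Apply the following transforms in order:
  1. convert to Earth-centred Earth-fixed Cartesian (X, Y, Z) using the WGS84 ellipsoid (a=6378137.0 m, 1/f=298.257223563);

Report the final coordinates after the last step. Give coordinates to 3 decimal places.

X=-3021583.225 m, Y=83477.123 m, Z=-5598507.043 m

start: φ=-61.795149°, λ=178.417495°, h=846.030 m
→ ECEF (a=6378137.000, f=1/298.257223563): X=-3021583.2250, Y=83477.1232, Z=-5598507.0428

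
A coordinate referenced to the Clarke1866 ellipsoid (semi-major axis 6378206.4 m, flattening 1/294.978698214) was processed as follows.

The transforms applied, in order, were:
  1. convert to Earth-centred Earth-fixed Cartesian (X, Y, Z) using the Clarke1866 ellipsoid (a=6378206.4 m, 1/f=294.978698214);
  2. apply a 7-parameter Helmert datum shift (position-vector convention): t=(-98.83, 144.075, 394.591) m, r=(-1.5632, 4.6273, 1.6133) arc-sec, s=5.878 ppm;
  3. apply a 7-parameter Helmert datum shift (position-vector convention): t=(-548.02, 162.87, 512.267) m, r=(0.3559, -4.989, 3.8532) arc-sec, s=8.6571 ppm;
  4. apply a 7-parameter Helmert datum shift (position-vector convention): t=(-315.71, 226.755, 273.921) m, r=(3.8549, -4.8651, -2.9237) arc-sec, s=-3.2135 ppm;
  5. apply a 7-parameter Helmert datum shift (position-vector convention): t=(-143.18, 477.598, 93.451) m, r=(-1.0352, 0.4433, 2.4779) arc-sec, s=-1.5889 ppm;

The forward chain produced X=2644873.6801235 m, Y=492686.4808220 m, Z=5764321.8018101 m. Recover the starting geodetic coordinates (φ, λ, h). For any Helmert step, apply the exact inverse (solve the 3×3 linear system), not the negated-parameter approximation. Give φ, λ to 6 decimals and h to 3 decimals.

start: X=2644873.6801, Y=492686.4808, Z=5764321.8018 m
→ Helmert⁻¹: X=2645014.5867, Y=492148.9603, Z=5764245.6642
→ Helmert⁻¹: X=2645467.7743, Y=492069.0066, Z=5763918.6717
→ Helmert⁻¹: X=2646141.4749, Y=491862.3903, Z=5763291.6589
→ Helmert⁻¹: X=2646099.3116, Y=491651.0536, Z=5762926.2818
→ geod (Bowring, a=6378206.400): φ=65.11547600°, λ=10.52565300°, h=-24.0170 m

φ=65.115476°, λ=10.525653°, h=-24.017 m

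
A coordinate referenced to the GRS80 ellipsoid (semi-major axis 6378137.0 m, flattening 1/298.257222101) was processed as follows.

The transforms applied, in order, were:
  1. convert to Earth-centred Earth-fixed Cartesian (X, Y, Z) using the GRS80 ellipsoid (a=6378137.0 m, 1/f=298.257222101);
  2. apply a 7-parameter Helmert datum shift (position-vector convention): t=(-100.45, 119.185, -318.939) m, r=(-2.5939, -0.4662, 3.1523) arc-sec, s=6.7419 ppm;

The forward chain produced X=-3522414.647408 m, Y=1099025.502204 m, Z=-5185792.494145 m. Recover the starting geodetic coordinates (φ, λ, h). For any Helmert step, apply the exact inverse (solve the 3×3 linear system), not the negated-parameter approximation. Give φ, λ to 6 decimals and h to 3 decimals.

start: X=-3522414.6474, Y=1099025.5022, Z=-5185792.4941 m
→ Helmert⁻¹: X=-3522285.3745, Y=1099017.9485, Z=-5185416.8136
→ geod (Bowring, a=6378137.000): φ=-54.74726700°, λ=162.67111600°, h=271.0910 m

φ=-54.747267°, λ=162.671116°, h=271.091 m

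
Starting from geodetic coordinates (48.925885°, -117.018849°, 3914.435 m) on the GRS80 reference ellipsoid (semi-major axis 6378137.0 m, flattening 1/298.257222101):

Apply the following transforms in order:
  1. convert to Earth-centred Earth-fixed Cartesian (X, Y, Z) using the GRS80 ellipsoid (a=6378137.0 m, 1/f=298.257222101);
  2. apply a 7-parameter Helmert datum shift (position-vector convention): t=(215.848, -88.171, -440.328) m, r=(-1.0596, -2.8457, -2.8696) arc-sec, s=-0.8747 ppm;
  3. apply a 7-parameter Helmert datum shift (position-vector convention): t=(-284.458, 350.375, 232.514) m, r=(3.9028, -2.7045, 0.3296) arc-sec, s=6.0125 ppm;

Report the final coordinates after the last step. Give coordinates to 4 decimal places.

X=-1908800.4232 m, Y=-3742489.7263 m, Z=4787812.0941 m

start: φ=48.925885°, λ=-117.018849°, h=3914.435 m
→ ECEF (a=6378137.000, f=1/298.257222101): X=-1908547.0865, Y=-3742690.2112, Z=4788098.2560
→ Helmert 7p (PV): X=-1908447.6964, Y=-3742723.9595, Z=4787646.6354
→ Helmert 7p (PV): X=-1908800.4232, Y=-3742489.7263, Z=4787812.0941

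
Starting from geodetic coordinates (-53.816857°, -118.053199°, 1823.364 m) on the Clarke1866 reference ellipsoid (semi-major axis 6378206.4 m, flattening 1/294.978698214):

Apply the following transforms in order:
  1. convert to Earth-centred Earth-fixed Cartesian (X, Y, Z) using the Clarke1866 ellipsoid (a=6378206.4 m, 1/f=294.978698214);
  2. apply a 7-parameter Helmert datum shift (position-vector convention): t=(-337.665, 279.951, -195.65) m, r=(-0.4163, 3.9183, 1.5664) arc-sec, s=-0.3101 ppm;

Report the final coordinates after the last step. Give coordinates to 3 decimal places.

start: φ=-53.816857°, λ=-118.053199°, h=1823.364 m
→ ECEF (a=6378206.400, f=1/294.978698214): X=-1775300.4940, Y=-3331388.8200, Z=-5126004.6018
→ Helmert 7p (PV): X=-1775709.6854, Y=-3331131.6634, Z=-5126158.2141

X=-1775709.685 m, Y=-3331131.663 m, Z=-5126158.214 m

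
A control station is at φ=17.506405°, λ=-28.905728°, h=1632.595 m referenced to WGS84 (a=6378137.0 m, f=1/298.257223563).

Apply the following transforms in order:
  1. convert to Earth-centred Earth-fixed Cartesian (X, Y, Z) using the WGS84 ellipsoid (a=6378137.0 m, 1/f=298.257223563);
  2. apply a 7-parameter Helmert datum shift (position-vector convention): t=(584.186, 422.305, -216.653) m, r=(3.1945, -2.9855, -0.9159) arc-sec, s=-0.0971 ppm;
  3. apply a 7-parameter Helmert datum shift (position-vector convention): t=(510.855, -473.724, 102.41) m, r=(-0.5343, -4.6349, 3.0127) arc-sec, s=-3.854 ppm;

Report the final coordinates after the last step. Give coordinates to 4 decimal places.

start: φ=17.506405°, λ=-28.905728°, h=1632.595 m
→ ECEF (a=6378137.000, f=1/298.257223563): X=5327890.7916, Y=-2941848.7269, Z=1906847.3767
→ Helmert 7p (PV): X=5328433.7973, Y=-2941479.3263, Z=1906662.0935
→ Helmert 7p (PV): X=5328924.2358, Y=-2941858.9482, Z=1906884.5075

X=5328924.2358 m, Y=-2941858.9482 m, Z=1906884.5075 m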